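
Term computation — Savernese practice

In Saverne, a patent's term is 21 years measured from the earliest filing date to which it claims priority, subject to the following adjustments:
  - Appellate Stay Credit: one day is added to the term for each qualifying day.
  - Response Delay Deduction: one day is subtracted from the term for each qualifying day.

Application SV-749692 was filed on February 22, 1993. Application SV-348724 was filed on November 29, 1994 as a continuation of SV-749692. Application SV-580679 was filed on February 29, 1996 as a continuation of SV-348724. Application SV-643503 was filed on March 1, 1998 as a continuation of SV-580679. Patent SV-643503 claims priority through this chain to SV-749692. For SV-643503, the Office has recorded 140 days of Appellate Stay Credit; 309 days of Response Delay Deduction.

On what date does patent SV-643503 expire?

2013-09-06

Earliest priority filing: 22 February 1993.
Base term: 22 February 1993 + 21 years → 22 February 2014.
Appellate Stay Credit: +140 days → 12 July 2014.
Response Delay Deduction: −309 days → 6 September 2013.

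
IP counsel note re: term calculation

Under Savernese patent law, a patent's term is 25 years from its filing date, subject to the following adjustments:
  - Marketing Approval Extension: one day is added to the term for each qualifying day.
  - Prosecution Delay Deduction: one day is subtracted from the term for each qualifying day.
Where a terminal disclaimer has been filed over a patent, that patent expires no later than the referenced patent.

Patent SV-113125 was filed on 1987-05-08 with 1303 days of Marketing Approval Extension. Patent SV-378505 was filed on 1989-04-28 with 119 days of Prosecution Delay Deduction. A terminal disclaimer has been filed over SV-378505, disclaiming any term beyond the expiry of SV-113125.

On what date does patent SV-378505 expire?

Natural term of SV-378505:
  Base: filing + 25 years → 28 April 2014.
  Prosecution Delay Deduction: −119 days → 30 December 2013.
Expiry of referenced patent SV-113125:
  Base: filing + 25 years → 8 May 2012.
  Marketing Approval Extension: +1303 days → 2 December 2015.
Terminal disclaimer: SV-378505 expires on the earlier of 30 December 2013 and 2 December 2015.

2013-12-30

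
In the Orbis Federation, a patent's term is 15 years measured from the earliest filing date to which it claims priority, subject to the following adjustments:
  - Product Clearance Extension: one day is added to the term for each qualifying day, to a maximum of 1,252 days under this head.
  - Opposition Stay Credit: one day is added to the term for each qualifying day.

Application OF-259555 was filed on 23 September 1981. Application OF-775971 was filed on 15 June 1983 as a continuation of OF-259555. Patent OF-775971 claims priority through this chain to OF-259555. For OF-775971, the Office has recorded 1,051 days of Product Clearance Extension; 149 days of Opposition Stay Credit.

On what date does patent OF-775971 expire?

Earliest priority filing: 23 September 1981.
Base term: 23 September 1981 + 15 years → 23 September 1996.
Product Clearance Extension: 1051 days (within the 1252-day cap) → +1051 days → 10 August 1999.
Opposition Stay Credit: +149 days → 6 January 2000.

2000-01-06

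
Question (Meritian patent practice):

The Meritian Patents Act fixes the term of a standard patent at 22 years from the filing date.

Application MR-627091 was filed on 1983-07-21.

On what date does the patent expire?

Filing date + 22 years → 21 July 2005.

July 21, 2005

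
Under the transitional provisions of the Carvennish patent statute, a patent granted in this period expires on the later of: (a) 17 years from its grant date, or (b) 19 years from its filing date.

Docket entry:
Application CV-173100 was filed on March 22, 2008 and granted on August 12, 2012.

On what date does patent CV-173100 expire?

(a) grant + 17 years → 12 August 2029.
(b) filing + 19 years → 22 March 2027.
Later of the two: 12 August 2029.

2029-08-12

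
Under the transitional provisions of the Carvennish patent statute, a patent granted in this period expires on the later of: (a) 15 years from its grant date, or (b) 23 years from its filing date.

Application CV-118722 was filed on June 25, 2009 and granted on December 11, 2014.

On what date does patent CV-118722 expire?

(a) grant + 15 years → 11 December 2029.
(b) filing + 23 years → 25 June 2032.
Later of the two: 25 June 2032.

2032-06-25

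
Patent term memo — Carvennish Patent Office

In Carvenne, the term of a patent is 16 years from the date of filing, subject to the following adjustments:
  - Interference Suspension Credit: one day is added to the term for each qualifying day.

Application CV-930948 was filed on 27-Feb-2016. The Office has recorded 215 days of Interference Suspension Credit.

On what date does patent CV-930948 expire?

Base term: filing date + 16 years → 27 February 2032.
Interference Suspension Credit: +215 days → 29 September 2032.

September 29, 2032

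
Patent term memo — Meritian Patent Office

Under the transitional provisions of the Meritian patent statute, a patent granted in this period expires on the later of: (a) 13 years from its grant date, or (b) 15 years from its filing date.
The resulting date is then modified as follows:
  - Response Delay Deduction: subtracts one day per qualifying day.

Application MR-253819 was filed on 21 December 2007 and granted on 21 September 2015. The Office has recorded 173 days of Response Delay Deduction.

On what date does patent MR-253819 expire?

2028-04-01

(a) grant + 13 years → 21 September 2028.
(b) filing + 15 years → 21 December 2022.
Later of the two: 21 September 2028.
Response Delay Deduction: −173 days → 1 April 2028.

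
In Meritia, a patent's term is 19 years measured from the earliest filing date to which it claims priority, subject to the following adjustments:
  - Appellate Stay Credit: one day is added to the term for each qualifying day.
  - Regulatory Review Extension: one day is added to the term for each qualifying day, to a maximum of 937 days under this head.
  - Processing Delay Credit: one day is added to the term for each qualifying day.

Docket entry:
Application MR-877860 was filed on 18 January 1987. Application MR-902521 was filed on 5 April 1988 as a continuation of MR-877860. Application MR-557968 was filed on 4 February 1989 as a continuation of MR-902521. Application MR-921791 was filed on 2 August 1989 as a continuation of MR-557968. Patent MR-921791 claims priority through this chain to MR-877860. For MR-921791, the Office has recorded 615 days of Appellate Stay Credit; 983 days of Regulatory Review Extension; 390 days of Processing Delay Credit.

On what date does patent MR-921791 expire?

2011-05-14

Earliest priority filing: 18 January 1987.
Base term: 18 January 1987 + 19 years → 18 January 2006.
Appellate Stay Credit: +615 days → 25 September 2007.
Regulatory Review Extension: 983 days claimed exceeds the 937-day cap, so +937 days → 19 April 2010.
Processing Delay Credit: +390 days → 14 May 2011.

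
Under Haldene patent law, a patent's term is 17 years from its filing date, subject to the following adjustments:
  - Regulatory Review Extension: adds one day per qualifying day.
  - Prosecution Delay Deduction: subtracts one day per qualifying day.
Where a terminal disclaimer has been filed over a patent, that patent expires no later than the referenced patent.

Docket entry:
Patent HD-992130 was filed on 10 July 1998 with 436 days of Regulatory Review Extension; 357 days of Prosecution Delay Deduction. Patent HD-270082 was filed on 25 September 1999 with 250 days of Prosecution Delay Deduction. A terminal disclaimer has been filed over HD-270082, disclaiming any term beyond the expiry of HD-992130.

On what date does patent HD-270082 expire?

September 27, 2015

Natural term of HD-270082:
  Base: filing + 17 years → 25 September 2016.
  Prosecution Delay Deduction: −250 days → 19 January 2016.
Expiry of referenced patent HD-992130:
  Base: filing + 17 years → 10 July 2015.
  Regulatory Review Extension: +436 days → 18 September 2016.
  Prosecution Delay Deduction: −357 days → 27 September 2015.
Terminal disclaimer: HD-270082 expires on the earlier of 19 January 2016 and 27 September 2015.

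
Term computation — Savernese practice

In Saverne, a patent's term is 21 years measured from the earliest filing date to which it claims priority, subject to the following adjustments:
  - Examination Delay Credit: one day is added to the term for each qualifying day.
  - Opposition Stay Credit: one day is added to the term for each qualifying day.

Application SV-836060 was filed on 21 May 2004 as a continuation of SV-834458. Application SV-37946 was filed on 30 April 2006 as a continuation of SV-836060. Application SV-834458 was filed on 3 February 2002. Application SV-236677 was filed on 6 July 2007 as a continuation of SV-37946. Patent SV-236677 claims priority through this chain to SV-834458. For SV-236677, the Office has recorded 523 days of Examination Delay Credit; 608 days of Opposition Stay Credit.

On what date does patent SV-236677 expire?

Earliest priority filing: 3 February 2002.
Base term: 3 February 2002 + 21 years → 3 February 2023.
Examination Delay Credit: +523 days → 10 July 2024.
Opposition Stay Credit: +608 days → 10 March 2026.

March 10, 2026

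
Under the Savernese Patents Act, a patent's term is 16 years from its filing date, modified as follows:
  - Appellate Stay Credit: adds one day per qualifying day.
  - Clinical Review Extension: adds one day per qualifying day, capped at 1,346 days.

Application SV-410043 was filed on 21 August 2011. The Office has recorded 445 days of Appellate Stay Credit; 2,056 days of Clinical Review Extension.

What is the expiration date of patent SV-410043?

Base term: filing date + 16 years → 21 August 2027.
Appellate Stay Credit: +445 days → 8 November 2028.
Clinical Review Extension: 2056 days claimed exceeds the 1346-day cap, so +1346 days → 16 July 2032.

2032-07-16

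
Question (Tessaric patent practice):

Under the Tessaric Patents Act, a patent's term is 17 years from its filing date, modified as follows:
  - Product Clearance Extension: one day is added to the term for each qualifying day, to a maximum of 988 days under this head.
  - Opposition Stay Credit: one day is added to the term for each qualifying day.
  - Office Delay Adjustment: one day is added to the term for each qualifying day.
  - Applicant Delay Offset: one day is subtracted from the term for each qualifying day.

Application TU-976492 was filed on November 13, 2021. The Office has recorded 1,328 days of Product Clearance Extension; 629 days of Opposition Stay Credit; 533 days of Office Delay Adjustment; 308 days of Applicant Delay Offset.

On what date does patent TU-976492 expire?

November 29, 2043

Base term: filing date + 17 years → 13 November 2038.
Product Clearance Extension: 1328 days claimed exceeds the 988-day cap, so +988 days → 28 July 2041.
Opposition Stay Credit: +629 days → 18 April 2043.
Office Delay Adjustment: +533 days → 2 October 2044.
Applicant Delay Offset: −308 days → 29 November 2043.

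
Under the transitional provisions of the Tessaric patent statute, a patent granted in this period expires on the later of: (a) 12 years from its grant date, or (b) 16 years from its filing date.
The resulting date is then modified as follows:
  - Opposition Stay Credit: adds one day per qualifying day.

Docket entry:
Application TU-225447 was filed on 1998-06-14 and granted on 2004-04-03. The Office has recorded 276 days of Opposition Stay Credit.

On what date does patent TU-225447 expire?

(a) grant + 12 years → 3 April 2016.
(b) filing + 16 years → 14 June 2014.
Later of the two: 3 April 2016.
Opposition Stay Credit: +276 days → 4 January 2017.

January 4, 2017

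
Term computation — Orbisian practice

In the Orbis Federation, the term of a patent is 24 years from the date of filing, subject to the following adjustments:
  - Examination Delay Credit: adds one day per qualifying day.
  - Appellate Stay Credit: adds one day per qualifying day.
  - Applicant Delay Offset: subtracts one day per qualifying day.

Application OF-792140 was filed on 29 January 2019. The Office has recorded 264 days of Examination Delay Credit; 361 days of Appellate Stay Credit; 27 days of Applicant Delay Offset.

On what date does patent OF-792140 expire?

September 18, 2044

Base term: filing date + 24 years → 29 January 2043.
Examination Delay Credit: +264 days → 20 October 2043.
Appellate Stay Credit: +361 days → 15 October 2044.
Applicant Delay Offset: −27 days → 18 September 2044.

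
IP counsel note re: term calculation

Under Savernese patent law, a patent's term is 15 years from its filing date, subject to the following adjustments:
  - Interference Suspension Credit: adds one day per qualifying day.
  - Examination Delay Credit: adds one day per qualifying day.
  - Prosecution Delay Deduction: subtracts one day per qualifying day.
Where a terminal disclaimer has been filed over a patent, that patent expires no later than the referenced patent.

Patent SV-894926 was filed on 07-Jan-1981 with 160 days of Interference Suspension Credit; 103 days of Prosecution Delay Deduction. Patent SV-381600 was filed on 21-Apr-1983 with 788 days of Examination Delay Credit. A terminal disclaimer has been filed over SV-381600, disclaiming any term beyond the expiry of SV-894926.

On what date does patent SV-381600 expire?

Natural term of SV-381600:
  Base: filing + 15 years → 21 April 1998.
  Examination Delay Credit: +788 days → 17 June 2000.
Expiry of referenced patent SV-894926:
  Base: filing + 15 years → 7 January 1996.
  Interference Suspension Credit: +160 days → 15 June 1996.
  Prosecution Delay Deduction: −103 days → 4 March 1996.
Terminal disclaimer: SV-381600 expires on the earlier of 17 June 2000 and 4 March 1996.

March 4, 1996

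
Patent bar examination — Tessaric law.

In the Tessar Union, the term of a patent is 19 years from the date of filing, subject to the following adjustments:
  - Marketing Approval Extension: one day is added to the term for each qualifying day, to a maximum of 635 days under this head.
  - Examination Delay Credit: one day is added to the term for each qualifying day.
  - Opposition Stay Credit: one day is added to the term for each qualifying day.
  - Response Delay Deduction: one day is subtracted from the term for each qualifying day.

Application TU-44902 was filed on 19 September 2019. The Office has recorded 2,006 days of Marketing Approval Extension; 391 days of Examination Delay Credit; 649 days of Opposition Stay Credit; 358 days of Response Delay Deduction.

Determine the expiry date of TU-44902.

Base term: filing date + 19 years → 19 September 2038.
Marketing Approval Extension: 2006 days claimed exceeds the 635-day cap, so +635 days → 15 June 2040.
Examination Delay Credit: +391 days → 11 July 2041.
Opposition Stay Credit: +649 days → 21 April 2043.
Response Delay Deduction: −358 days → 28 April 2042.

April 28, 2042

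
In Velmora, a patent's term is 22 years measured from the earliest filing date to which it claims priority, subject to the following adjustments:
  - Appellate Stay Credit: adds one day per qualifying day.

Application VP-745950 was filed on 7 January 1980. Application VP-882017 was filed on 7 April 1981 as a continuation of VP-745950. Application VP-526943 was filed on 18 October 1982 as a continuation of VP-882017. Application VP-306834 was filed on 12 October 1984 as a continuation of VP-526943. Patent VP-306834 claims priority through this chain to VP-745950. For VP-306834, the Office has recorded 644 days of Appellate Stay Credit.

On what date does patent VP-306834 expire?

Earliest priority filing: 7 January 1980.
Base term: 7 January 1980 + 22 years → 7 January 2002.
Appellate Stay Credit: +644 days → 13 October 2003.

October 13, 2003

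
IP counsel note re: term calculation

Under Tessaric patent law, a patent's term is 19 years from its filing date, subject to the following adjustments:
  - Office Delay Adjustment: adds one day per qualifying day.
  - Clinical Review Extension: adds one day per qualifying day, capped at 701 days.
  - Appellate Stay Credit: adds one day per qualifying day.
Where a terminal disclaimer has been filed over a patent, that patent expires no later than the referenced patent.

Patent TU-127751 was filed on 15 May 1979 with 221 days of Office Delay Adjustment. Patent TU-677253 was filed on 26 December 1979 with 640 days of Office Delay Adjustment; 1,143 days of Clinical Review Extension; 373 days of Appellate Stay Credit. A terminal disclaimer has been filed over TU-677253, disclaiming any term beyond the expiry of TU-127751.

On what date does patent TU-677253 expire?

Natural term of TU-677253:
  Base: filing + 19 years → 26 December 1998.
  Office Delay Adjustment: +640 days → 26 September 2000.
  Clinical Review Extension: 1143 days claimed exceeds the 701-day cap, so +701 days → 28 August 2002.
  Appellate Stay Credit: +373 days → 5 September 2003.
Expiry of referenced patent TU-127751:
  Base: filing + 19 years → 15 May 1998.
  Office Delay Adjustment: +221 days → 22 December 1998.
Terminal disclaimer: TU-677253 expires on the earlier of 5 September 2003 and 22 December 1998.

December 22, 1998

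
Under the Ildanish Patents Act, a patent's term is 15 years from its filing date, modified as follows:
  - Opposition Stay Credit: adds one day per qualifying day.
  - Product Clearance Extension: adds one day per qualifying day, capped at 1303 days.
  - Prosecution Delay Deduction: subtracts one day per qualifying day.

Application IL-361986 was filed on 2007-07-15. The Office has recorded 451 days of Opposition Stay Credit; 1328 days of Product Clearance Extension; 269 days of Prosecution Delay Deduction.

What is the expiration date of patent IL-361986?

Base term: filing date + 15 years → 15 July 2022.
Opposition Stay Credit: +451 days → 9 October 2023.
Product Clearance Extension: 1328 days claimed exceeds the 1303-day cap, so +1303 days → 4 May 2027.
Prosecution Delay Deduction: −269 days → 8 August 2026.

August 8, 2026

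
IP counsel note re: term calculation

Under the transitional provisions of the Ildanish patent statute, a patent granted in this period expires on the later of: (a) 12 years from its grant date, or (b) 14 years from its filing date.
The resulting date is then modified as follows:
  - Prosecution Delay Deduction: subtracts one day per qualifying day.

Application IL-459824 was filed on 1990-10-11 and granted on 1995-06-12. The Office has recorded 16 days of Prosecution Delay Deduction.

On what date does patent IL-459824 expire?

(a) grant + 12 years → 12 June 2007.
(b) filing + 14 years → 11 October 2004.
Later of the two: 12 June 2007.
Prosecution Delay Deduction: −16 days → 27 May 2007.

May 27, 2007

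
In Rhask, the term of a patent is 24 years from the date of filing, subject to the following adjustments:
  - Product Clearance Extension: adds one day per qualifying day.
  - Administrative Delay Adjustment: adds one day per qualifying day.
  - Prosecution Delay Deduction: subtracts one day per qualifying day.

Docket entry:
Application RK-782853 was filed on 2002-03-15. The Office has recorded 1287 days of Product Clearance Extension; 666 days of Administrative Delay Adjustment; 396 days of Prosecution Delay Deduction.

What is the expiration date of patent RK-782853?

Base term: filing date + 24 years → 15 March 2026.
Product Clearance Extension: +1287 days → 22 September 2029.
Administrative Delay Adjustment: +666 days → 20 July 2031.
Prosecution Delay Deduction: −396 days → 19 June 2030.

June 19, 2030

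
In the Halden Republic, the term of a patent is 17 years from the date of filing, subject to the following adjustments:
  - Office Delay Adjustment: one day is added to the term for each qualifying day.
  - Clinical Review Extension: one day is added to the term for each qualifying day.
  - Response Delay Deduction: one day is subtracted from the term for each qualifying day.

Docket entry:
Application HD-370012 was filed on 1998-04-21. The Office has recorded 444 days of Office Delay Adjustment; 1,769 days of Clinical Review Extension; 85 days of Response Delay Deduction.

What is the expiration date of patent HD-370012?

February 16, 2021

Base term: filing date + 17 years → 21 April 2015.
Office Delay Adjustment: +444 days → 8 July 2016.
Clinical Review Extension: +1769 days → 12 May 2021.
Response Delay Deduction: −85 days → 16 February 2021.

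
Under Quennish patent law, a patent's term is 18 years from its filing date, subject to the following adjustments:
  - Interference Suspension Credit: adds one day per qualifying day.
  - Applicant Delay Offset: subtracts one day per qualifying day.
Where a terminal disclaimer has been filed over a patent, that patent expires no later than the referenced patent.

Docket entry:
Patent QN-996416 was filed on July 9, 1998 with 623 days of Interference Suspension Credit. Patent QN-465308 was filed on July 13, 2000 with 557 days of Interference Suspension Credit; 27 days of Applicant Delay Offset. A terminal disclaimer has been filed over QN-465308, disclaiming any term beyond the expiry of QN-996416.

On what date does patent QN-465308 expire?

Natural term of QN-465308:
  Base: filing + 18 years → 13 July 2018.
  Interference Suspension Credit: +557 days → 21 January 2020.
  Applicant Delay Offset: −27 days → 25 December 2019.
Expiry of referenced patent QN-996416:
  Base: filing + 18 years → 9 July 2016.
  Interference Suspension Credit: +623 days → 24 March 2018.
Terminal disclaimer: QN-465308 expires on the earlier of 25 December 2019 and 24 March 2018.

March 24, 2018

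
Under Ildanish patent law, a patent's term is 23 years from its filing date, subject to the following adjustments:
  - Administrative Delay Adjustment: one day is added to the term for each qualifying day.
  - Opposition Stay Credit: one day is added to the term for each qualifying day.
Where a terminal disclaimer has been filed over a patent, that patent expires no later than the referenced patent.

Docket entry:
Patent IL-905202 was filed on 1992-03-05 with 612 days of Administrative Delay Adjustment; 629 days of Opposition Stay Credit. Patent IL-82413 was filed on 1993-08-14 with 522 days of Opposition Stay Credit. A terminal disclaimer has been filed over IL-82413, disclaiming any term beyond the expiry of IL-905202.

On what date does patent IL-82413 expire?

2018-01-18

Natural term of IL-82413:
  Base: filing + 23 years → 14 August 2016.
  Opposition Stay Credit: +522 days → 18 January 2018.
Expiry of referenced patent IL-905202:
  Base: filing + 23 years → 5 March 2015.
  Administrative Delay Adjustment: +612 days → 6 November 2016.
  Opposition Stay Credit: +629 days → 28 July 2018.
Terminal disclaimer: IL-82413 expires on the earlier of 18 January 2018 and 28 July 2018.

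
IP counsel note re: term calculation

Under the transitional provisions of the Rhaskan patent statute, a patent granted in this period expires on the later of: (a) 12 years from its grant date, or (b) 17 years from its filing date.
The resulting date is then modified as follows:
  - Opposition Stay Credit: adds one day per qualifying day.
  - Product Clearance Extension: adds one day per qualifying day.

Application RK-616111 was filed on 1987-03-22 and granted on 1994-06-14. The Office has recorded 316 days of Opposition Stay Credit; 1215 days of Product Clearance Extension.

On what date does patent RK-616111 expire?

2010-08-23

(a) grant + 12 years → 14 June 2006.
(b) filing + 17 years → 22 March 2004.
Later of the two: 14 June 2006.
Opposition Stay Credit: +316 days → 26 April 2007.
Product Clearance Extension: +1215 days → 23 August 2010.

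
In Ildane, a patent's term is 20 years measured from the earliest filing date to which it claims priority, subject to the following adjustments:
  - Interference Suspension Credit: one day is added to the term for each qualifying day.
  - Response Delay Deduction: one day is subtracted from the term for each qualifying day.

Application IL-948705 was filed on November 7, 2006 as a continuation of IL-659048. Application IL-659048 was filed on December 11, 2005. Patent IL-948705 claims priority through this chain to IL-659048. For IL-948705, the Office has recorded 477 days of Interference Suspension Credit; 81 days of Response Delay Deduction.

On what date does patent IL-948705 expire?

2027-01-11

Earliest priority filing: 11 December 2005.
Base term: 11 December 2005 + 20 years → 11 December 2025.
Interference Suspension Credit: +477 days → 2 April 2027.
Response Delay Deduction: −81 days → 11 January 2027.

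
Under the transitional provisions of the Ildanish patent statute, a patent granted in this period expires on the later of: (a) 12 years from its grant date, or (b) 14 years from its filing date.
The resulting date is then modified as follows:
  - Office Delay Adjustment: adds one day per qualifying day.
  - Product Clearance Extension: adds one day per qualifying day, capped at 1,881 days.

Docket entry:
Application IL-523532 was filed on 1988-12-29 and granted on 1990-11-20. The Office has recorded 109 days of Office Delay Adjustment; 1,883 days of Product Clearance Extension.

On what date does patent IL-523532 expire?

2008-06-10

(a) grant + 12 years → 20 November 2002.
(b) filing + 14 years → 29 December 2002.
Later of the two: 29 December 2002.
Office Delay Adjustment: +109 days → 17 April 2003.
Product Clearance Extension: 1883 days claimed exceeds the 1881-day cap, so +1881 days → 10 June 2008.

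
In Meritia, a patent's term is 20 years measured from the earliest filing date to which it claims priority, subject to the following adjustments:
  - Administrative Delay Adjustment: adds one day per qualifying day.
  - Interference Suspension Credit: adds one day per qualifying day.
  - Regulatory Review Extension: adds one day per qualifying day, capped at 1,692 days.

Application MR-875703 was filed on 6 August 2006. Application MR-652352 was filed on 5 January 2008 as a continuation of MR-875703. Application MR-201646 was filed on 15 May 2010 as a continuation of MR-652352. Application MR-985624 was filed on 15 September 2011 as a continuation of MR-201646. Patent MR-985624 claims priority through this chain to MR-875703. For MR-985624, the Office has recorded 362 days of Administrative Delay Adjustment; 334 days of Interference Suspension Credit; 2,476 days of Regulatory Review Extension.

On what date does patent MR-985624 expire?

2033-02-18

Earliest priority filing: 6 August 2006.
Base term: 6 August 2006 + 20 years → 6 August 2026.
Administrative Delay Adjustment: +362 days → 3 August 2027.
Interference Suspension Credit: +334 days → 2 July 2028.
Regulatory Review Extension: 2476 days claimed exceeds the 1692-day cap, so +1692 days → 18 February 2033.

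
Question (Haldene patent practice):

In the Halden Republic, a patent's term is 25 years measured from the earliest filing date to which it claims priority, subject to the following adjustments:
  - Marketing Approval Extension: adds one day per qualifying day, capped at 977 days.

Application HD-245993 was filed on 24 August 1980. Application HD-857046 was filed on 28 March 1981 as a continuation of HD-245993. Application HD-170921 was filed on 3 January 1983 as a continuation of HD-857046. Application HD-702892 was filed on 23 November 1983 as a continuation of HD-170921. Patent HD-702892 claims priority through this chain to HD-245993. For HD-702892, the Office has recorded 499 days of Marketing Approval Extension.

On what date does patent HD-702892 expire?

January 5, 2007

Earliest priority filing: 24 August 1980.
Base term: 24 August 1980 + 25 years → 24 August 2005.
Marketing Approval Extension: 499 days (within the 977-day cap) → +499 days → 5 January 2007.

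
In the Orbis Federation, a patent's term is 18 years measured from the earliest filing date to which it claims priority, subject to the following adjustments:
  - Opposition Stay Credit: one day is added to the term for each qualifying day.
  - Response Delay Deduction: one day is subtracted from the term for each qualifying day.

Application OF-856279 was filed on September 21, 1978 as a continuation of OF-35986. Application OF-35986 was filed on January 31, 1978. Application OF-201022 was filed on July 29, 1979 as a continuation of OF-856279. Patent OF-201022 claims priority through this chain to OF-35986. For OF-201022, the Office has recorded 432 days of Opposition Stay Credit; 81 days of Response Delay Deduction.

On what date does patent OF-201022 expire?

Earliest priority filing: 31 January 1978.
Base term: 31 January 1978 + 18 years → 31 January 1996.
Opposition Stay Credit: +432 days → 7 April 1997.
Response Delay Deduction: −81 days → 16 January 1997.

1997-01-16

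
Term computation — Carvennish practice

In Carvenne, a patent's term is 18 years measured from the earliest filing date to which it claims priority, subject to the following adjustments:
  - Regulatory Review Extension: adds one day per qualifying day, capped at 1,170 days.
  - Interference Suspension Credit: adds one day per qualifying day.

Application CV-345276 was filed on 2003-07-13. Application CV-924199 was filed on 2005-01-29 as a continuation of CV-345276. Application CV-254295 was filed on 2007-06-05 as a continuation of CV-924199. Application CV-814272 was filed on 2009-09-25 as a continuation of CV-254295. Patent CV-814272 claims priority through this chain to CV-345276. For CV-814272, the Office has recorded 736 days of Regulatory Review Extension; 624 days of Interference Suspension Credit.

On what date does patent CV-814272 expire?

Earliest priority filing: 13 July 2003.
Base term: 13 July 2003 + 18 years → 13 July 2021.
Regulatory Review Extension: 736 days (within the 1170-day cap) → +736 days → 19 July 2023.
Interference Suspension Credit: +624 days → 3 April 2025.

2025-04-03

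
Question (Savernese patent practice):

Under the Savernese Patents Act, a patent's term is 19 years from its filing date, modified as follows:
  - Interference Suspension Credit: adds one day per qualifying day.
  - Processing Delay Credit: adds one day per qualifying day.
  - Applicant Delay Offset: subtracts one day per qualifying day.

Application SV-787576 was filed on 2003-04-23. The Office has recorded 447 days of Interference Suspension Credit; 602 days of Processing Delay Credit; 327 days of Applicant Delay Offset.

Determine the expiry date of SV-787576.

Base term: filing date + 19 years → 23 April 2022.
Interference Suspension Credit: +447 days → 14 July 2023.
Processing Delay Credit: +602 days → 7 March 2025.
Applicant Delay Offset: −327 days → 14 April 2024.

2024-04-14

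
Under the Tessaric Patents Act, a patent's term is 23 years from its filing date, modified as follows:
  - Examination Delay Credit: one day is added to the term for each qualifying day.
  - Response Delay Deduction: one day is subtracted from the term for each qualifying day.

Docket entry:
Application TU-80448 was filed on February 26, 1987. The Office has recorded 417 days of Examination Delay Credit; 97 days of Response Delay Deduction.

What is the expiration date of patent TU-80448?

Base term: filing date + 23 years → 26 February 2010.
Examination Delay Credit: +417 days → 19 April 2011.
Response Delay Deduction: −97 days → 12 January 2011.

January 12, 2011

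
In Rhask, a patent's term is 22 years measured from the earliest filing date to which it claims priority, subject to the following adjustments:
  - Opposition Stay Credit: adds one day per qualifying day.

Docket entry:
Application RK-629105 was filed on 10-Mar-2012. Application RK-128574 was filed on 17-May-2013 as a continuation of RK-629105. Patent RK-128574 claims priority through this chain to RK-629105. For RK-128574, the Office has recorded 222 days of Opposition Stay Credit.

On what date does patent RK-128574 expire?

2034-10-18

Earliest priority filing: 10 March 2012.
Base term: 10 March 2012 + 22 years → 10 March 2034.
Opposition Stay Credit: +222 days → 18 October 2034.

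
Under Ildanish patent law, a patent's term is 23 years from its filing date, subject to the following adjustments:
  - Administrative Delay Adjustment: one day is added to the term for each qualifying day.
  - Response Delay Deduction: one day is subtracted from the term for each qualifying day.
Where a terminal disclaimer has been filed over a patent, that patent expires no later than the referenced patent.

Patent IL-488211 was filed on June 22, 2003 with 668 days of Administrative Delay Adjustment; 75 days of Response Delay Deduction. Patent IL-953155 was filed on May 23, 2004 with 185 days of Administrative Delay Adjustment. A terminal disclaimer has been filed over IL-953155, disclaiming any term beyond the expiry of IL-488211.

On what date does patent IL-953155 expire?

Natural term of IL-953155:
  Base: filing + 23 years → 23 May 2027.
  Administrative Delay Adjustment: +185 days → 24 November 2027.
Expiry of referenced patent IL-488211:
  Base: filing + 23 years → 22 June 2026.
  Administrative Delay Adjustment: +668 days → 20 April 2028.
  Response Delay Deduction: −75 days → 5 February 2028.
Terminal disclaimer: IL-953155 expires on the earlier of 24 November 2027 and 5 February 2028.

2027-11-24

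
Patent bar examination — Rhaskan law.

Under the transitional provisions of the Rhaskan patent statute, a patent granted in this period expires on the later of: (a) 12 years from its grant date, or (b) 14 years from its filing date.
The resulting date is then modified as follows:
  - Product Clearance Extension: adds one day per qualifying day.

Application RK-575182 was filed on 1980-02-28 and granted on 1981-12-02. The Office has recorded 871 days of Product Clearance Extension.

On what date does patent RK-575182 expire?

1996-07-18

(a) grant + 12 years → 2 December 1993.
(b) filing + 14 years → 28 February 1994.
Later of the two: 28 February 1994.
Product Clearance Extension: +871 days → 18 July 1996.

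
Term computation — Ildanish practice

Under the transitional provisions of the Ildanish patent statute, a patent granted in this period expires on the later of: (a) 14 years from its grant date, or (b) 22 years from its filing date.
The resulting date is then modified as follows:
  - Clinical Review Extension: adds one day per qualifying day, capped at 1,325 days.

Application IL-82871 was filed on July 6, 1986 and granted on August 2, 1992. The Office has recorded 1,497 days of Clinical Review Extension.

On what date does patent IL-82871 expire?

(a) grant + 14 years → 2 August 2006.
(b) filing + 22 years → 6 July 2008.
Later of the two: 6 July 2008.
Clinical Review Extension: 1497 days claimed exceeds the 1325-day cap, so +1325 days → 21 February 2012.

2012-02-21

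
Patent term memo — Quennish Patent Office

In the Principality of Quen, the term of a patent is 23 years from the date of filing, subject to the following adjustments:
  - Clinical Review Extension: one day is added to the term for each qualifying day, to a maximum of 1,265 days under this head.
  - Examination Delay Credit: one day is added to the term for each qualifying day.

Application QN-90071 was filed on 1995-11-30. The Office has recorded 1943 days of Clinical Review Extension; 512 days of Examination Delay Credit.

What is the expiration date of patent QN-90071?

October 12, 2023

Base term: filing date + 23 years → 30 November 2018.
Clinical Review Extension: 1943 days claimed exceeds the 1265-day cap, so +1265 days → 18 May 2022.
Examination Delay Credit: +512 days → 12 October 2023.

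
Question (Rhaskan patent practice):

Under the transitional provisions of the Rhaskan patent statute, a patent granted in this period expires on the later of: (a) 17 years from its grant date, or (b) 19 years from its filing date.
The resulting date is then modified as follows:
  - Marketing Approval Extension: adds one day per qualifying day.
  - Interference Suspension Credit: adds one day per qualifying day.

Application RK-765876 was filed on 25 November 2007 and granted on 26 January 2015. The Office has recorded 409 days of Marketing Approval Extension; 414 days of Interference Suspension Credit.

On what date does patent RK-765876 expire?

(a) grant + 17 years → 26 January 2032.
(b) filing + 19 years → 25 November 2026.
Later of the two: 26 January 2032.
Marketing Approval Extension: +409 days → 10 March 2033.
Interference Suspension Credit: +414 days → 28 April 2034.

2034-04-28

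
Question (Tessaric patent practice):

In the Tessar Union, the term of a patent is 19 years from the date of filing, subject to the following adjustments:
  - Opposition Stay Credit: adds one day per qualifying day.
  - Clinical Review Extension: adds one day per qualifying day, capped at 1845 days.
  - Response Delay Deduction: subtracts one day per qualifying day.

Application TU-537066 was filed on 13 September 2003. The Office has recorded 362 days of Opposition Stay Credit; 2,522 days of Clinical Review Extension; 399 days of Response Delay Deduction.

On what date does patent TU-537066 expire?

2027-08-26

Base term: filing date + 19 years → 13 September 2022.
Opposition Stay Credit: +362 days → 10 September 2023.
Clinical Review Extension: 2522 days claimed exceeds the 1845-day cap, so +1845 days → 28 September 2028.
Response Delay Deduction: −399 days → 26 August 2027.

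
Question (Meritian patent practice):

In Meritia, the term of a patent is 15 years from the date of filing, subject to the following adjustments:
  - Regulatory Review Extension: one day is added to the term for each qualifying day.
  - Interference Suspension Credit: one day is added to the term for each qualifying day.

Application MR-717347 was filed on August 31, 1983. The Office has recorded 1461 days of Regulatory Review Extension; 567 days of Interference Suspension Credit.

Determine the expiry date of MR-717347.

2004-03-20

Base term: filing date + 15 years → 31 August 1998.
Regulatory Review Extension: +1461 days → 31 August 2002.
Interference Suspension Credit: +567 days → 20 March 2004.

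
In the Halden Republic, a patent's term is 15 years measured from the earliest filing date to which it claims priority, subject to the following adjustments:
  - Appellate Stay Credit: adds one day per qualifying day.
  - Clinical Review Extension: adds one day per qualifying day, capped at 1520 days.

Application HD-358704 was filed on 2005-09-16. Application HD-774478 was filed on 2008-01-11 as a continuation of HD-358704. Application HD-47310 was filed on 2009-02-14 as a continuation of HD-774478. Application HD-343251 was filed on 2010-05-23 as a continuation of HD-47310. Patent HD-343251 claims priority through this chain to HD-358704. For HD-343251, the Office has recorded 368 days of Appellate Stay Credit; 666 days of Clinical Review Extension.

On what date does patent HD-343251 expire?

2023-07-17

Earliest priority filing: 16 September 2005.
Base term: 16 September 2005 + 15 years → 16 September 2020.
Appellate Stay Credit: +368 days → 19 September 2021.
Clinical Review Extension: 666 days (within the 1520-day cap) → +666 days → 17 July 2023.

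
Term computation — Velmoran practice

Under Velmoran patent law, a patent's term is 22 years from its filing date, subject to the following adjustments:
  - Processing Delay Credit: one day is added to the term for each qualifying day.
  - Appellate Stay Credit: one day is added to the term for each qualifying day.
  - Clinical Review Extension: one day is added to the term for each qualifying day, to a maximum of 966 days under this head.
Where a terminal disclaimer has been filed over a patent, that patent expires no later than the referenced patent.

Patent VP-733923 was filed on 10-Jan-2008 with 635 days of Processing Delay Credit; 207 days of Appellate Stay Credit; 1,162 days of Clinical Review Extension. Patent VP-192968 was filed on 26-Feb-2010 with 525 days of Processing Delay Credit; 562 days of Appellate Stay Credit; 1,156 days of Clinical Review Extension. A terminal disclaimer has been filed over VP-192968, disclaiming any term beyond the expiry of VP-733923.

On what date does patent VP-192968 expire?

December 23, 2034

Natural term of VP-192968:
  Base: filing + 22 years → 26 February 2032.
  Processing Delay Credit: +525 days → 4 August 2033.
  Appellate Stay Credit: +562 days → 17 February 2035.
  Clinical Review Extension: 1156 days claimed exceeds the 966-day cap, so +966 days → 10 October 2037.
Expiry of referenced patent VP-733923:
  Base: filing + 22 years → 10 January 2030.
  Processing Delay Credit: +635 days → 7 October 2031.
  Appellate Stay Credit: +207 days → 1 May 2032.
  Clinical Review Extension: 1162 days claimed exceeds the 966-day cap, so +966 days → 23 December 2034.
Terminal disclaimer: VP-192968 expires on the earlier of 10 October 2037 and 23 December 2034.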